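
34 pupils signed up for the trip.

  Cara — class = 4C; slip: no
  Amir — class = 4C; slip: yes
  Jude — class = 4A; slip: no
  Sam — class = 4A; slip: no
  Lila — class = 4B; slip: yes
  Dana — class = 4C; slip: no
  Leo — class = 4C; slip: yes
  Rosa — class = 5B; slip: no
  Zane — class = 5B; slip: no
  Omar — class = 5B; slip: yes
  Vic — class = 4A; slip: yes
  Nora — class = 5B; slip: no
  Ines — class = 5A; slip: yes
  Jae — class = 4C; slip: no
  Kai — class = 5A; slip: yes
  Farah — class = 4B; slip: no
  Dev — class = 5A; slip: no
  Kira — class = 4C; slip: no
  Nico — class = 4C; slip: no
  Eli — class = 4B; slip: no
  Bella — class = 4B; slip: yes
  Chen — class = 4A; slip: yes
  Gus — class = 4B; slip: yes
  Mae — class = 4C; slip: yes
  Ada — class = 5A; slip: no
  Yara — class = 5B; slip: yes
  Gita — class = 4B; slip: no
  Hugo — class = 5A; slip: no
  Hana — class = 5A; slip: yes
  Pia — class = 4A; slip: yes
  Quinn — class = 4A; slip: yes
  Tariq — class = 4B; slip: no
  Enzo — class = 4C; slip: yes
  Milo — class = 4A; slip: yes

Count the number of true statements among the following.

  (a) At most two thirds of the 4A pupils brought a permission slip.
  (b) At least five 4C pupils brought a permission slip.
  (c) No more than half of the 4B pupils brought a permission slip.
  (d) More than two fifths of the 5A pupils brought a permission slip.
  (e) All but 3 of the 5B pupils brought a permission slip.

(a) 4A: |A| = 7, |A ∩ B| = 5; needs |A ∩ B| / |A| ≤ 2/3 — false.
(b) 4C: |A| = 9, |A ∩ B| = 4; needs |A ∩ B| ≥ 5 — false.
(c) 4B: |A| = 7, |A ∩ B| = 3; needs |A ∩ B| ≤ |A ∖ B| — true.
(d) 5A: |A| = 6, |A ∩ B| = 3; needs |A ∩ B| / |A| > 2/5 — true.
(e) 5B: |A| = 5, |A ∩ B| = 2; needs |A ∖ B| = 3 — true.

3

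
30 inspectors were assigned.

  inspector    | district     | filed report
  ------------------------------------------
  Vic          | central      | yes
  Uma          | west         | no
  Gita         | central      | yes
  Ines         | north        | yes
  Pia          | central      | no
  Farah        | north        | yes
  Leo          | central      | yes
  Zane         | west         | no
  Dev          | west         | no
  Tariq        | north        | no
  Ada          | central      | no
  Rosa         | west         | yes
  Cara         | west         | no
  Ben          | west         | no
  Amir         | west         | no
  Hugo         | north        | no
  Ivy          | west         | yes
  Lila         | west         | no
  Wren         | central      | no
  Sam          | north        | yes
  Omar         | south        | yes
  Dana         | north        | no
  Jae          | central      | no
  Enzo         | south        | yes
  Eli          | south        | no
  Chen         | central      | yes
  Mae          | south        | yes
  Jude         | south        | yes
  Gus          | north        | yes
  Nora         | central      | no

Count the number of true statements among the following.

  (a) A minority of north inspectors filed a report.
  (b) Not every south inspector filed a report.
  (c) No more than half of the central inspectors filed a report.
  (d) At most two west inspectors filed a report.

(a) north: |A| = 7, |A ∩ B| = 4; needs |A ∩ B| < |A ∖ B| — false.
(b) south: |A| = 5, |A ∩ B| = 4; needs A ⊄ B (|A ∖ B| ≥ 1) — true.
(c) central: |A| = 9, |A ∩ B| = 4; needs |A ∩ B| ≤ |A ∖ B| — true.
(d) west: |A| = 9, |A ∩ B| = 2; needs |A ∩ B| ≤ 2 — true.

3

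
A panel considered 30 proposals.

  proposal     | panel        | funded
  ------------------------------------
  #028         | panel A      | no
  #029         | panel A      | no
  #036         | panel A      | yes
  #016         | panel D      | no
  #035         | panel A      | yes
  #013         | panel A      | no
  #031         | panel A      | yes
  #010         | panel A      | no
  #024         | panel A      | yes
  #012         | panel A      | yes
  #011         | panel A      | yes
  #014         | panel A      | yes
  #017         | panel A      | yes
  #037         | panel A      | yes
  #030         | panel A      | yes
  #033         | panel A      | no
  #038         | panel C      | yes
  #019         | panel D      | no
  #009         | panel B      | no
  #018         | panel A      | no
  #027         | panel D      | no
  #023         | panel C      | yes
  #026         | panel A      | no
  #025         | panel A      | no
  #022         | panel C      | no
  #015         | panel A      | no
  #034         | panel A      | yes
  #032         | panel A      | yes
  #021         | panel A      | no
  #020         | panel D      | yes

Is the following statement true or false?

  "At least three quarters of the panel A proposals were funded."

Truth condition: |A ∩ B| / |A| ≥ 3/4.
|A| = 22, |A ∩ B| = 12, |A ∖ B| = 10.
|A ∩ B|/|A| = 12/22, so the statement is false.

False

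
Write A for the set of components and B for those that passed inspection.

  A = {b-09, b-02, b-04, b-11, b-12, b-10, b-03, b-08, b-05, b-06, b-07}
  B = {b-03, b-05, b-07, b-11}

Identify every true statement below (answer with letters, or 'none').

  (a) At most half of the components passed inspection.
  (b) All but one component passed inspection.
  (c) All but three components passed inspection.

(a)

|A| = 11, |A ∩ B| = 4, |A ∖ B| = 7.
(a) |A ∩ B| ≤ |A ∖ B|: holds.
(b) |A ∖ B| = 1: fails.
(c) |A ∖ B| = 3: fails.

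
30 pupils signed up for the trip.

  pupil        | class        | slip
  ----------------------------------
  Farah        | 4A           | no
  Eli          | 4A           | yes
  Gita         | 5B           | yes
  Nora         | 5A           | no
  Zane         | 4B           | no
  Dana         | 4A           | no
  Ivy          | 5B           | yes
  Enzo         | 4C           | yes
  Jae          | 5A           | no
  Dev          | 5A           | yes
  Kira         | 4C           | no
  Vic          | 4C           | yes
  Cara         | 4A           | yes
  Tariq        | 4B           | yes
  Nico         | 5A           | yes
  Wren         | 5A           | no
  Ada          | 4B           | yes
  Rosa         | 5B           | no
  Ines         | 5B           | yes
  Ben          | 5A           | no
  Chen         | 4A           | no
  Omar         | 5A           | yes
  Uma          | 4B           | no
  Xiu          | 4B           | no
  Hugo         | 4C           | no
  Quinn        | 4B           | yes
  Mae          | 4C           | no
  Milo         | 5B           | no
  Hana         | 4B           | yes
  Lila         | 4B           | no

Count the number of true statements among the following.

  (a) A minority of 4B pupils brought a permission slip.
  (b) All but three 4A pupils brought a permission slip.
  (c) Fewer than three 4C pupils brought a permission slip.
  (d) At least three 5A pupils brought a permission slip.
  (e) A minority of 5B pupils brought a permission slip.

3

(a) 4B: |A| = 8, |A ∩ B| = 4; needs |A ∩ B| < |A ∖ B| — false.
(b) 4A: |A| = 5, |A ∩ B| = 2; needs |A ∖ B| = 3 — true.
(c) 4C: |A| = 5, |A ∩ B| = 2; needs |A ∩ B| < 3 — true.
(d) 5A: |A| = 7, |A ∩ B| = 3; needs |A ∩ B| ≥ 3 — true.
(e) 5B: |A| = 5, |A ∩ B| = 3; needs |A ∩ B| < |A ∖ B| — false.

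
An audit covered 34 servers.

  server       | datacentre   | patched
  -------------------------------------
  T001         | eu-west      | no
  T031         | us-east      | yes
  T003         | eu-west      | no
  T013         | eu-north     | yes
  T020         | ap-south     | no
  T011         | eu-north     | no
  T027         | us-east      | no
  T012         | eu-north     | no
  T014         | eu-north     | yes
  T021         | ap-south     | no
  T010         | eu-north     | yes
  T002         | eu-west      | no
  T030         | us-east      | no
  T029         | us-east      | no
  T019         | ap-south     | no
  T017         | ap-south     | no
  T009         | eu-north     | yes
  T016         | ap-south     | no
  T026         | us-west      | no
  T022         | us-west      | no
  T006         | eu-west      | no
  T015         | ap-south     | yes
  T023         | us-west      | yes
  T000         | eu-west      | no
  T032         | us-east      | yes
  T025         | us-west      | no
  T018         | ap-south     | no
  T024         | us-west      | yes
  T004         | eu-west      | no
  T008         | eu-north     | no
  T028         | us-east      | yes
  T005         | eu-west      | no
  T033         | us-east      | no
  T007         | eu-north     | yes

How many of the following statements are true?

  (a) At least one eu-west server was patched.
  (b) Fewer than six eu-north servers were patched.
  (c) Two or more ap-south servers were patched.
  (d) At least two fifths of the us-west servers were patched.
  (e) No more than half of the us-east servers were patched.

(a) eu-west: |A| = 7, |A ∩ B| = 0; needs A ∩ B ≠ ∅ (|A ∩ B| ≥ 1) — false.
(b) eu-north: |A| = 8, |A ∩ B| = 5; needs |A ∩ B| < 6 — true.
(c) ap-south: |A| = 7, |A ∩ B| = 1; needs |A ∩ B| ≥ 2 — false.
(d) us-west: |A| = 5, |A ∩ B| = 2; needs |A ∩ B| / |A| ≥ 2/5 — true.
(e) us-east: |A| = 7, |A ∩ B| = 3; needs |A ∩ B| ≤ |A ∖ B| — true.

3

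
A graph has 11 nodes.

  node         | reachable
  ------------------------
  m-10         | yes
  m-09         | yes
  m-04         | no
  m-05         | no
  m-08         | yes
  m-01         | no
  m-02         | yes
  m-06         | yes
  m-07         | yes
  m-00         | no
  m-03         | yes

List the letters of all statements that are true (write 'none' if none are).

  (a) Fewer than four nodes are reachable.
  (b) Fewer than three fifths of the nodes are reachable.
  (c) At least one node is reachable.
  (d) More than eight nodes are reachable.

(c)

|A| = 11, |A ∩ B| = 7, |A ∖ B| = 4.
(a) |A ∩ B| < 4: fails.
(b) |A ∩ B| / |A| < 3/5: fails.
(c) A ∩ B ≠ ∅ (|A ∩ B| ≥ 1): holds.
(d) |A ∩ B| > 8: fails.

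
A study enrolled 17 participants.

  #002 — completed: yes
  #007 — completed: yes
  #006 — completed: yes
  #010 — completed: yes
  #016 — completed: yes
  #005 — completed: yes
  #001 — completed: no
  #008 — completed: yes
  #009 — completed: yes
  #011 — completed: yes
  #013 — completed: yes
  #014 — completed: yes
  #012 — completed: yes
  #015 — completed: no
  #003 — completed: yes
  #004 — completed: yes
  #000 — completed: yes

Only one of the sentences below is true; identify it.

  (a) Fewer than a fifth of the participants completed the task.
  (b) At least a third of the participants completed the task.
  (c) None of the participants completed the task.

|A| = 17, |A ∩ B| = 15, |A ∖ B| = 2.
(a) requires |A ∩ B| / |A| < 1/5: false.
(b) requires |A ∩ B| / |A| ≥ 1/3: true.
(c) requires A ∩ B = ∅ (|A ∩ B| = 0): false.

(b)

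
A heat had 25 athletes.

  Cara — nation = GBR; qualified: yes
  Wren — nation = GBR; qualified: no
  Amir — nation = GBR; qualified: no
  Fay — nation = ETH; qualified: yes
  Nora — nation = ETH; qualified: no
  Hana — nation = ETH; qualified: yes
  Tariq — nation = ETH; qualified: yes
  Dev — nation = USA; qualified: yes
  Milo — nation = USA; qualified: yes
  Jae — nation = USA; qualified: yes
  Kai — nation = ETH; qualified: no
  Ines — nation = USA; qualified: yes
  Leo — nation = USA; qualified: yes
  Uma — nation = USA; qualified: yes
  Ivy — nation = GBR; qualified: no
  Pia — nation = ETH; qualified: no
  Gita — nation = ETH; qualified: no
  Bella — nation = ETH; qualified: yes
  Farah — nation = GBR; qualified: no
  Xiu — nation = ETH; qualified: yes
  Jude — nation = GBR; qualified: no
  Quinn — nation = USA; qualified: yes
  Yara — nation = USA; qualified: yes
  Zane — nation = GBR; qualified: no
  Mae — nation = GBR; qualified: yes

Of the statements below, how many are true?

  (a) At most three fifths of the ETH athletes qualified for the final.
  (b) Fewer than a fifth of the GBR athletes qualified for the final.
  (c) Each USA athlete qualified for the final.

(a) ETH: |A| = 9, |A ∩ B| = 5; needs |A ∩ B| / |A| ≤ 3/5 — true.
(b) GBR: |A| = 8, |A ∩ B| = 2; needs |A ∩ B| / |A| < 1/5 — false.
(c) USA: |A| = 8, |A ∩ B| = 8; needs A ⊆ B, i.e. every element of A is in B (|A ∖ B| = 0) — true.

2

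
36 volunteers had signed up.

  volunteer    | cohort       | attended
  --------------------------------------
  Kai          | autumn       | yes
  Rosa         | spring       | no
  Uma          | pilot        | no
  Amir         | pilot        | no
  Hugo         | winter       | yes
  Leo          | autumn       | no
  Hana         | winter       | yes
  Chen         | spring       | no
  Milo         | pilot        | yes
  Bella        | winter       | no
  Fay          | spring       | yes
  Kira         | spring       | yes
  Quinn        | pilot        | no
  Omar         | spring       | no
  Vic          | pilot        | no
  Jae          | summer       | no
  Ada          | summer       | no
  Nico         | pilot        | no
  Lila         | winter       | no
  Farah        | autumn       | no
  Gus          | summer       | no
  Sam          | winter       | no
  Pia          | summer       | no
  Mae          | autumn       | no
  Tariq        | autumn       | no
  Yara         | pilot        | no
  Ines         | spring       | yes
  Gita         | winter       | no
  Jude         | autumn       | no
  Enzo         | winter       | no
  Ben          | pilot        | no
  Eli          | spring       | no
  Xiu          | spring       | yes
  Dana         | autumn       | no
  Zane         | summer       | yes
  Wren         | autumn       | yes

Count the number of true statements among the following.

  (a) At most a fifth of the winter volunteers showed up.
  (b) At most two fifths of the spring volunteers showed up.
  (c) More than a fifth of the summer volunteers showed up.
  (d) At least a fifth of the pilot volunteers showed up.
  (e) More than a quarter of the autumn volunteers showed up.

0

(a) winter: |A| = 7, |A ∩ B| = 2; needs |A ∩ B| / |A| ≤ 1/5 — false.
(b) spring: |A| = 8, |A ∩ B| = 4; needs |A ∩ B| / |A| ≤ 2/5 — false.
(c) summer: |A| = 5, |A ∩ B| = 1; needs |A ∩ B| / |A| > 1/5 — false.
(d) pilot: |A| = 8, |A ∩ B| = 1; needs |A ∩ B| / |A| ≥ 1/5 — false.
(e) autumn: |A| = 8, |A ∩ B| = 2; needs |A ∩ B| / |A| > 1/4 — false.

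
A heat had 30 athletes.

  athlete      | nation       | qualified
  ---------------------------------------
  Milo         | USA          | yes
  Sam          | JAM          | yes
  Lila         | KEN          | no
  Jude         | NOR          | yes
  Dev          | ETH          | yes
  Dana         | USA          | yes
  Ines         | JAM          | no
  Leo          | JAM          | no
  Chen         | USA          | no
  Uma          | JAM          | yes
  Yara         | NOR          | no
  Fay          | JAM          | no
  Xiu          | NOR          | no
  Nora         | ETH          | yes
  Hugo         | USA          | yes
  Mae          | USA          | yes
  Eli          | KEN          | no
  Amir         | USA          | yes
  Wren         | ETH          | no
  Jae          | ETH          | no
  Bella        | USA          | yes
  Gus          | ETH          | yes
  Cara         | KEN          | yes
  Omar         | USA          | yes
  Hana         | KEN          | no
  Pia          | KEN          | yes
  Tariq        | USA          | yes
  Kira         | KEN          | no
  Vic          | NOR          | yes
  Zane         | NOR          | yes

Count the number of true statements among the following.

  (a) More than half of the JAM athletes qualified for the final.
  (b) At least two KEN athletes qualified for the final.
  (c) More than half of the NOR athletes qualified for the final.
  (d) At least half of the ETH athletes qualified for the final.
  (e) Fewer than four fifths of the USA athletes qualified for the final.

3

(a) JAM: |A| = 5, |A ∩ B| = 2; needs |A ∩ B| > |A ∖ B| — false.
(b) KEN: |A| = 6, |A ∩ B| = 2; needs |A ∩ B| ≥ 2 — true.
(c) NOR: |A| = 5, |A ∩ B| = 3; needs |A ∩ B| > |A ∖ B| — true.
(d) ETH: |A| = 5, |A ∩ B| = 3; needs |A ∩ B| ≥ |A ∖ B| — true.
(e) USA: |A| = 9, |A ∩ B| = 8; needs |A ∩ B| / |A| < 4/5 — false.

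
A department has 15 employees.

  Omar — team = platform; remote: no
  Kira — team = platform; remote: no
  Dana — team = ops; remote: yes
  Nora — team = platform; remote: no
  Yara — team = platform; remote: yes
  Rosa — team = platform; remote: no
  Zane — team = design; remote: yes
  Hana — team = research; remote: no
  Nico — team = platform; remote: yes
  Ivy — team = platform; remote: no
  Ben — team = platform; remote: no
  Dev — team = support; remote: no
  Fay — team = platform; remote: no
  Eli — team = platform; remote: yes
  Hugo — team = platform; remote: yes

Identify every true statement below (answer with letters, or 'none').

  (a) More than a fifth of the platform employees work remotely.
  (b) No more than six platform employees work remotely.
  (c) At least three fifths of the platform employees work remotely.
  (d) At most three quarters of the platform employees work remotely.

(a), (b), (d)

|A| = 11, |A ∩ B| = 4, |A ∖ B| = 7.
(a) |A ∩ B| / |A| > 1/5: holds.
(b) |A ∩ B| ≤ 6: holds.
(c) |A ∩ B| / |A| ≥ 3/5: fails.
(d) |A ∩ B| / |A| ≤ 3/4: holds.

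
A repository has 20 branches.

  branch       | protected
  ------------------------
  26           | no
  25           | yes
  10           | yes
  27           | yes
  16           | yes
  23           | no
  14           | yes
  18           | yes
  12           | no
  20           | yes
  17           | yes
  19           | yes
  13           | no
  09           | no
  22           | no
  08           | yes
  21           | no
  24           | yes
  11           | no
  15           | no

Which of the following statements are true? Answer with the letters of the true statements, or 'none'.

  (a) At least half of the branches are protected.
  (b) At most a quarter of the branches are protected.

|A| = 20, |A ∩ B| = 11, |A ∖ B| = 9.
(a) |A ∩ B| ≥ |A ∖ B|: holds.
(b) |A ∩ B| / |A| ≤ 1/4: fails.

(a)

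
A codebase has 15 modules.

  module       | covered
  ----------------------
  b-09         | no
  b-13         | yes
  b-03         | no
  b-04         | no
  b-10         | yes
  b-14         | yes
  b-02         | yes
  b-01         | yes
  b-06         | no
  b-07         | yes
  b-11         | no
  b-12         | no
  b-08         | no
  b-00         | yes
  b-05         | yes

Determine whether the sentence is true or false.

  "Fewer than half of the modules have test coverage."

'Fewer than half of the modules have test coverage' holds iff |A ∩ B| < |A ∖ B|.
|A| = 15, |A ∩ B| = 8, |A ∖ B| = 7.
8 > 7, so the statement is false.

False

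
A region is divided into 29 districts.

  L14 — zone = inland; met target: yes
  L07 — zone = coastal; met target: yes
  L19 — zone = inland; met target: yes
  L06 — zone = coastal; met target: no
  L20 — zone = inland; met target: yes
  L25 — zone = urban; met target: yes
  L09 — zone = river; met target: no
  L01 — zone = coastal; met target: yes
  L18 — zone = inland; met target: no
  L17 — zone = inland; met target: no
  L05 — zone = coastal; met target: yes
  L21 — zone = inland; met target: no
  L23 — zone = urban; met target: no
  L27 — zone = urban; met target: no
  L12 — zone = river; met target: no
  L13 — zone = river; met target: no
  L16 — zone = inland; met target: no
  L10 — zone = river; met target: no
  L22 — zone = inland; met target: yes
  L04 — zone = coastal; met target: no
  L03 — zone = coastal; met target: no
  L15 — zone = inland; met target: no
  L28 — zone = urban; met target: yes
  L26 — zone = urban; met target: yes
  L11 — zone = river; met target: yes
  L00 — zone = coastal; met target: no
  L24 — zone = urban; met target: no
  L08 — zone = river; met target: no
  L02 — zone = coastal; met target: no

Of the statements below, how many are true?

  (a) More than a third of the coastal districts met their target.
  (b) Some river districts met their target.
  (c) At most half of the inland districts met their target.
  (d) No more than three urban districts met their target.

(a) coastal: |A| = 8, |A ∩ B| = 3; needs |A ∩ B| / |A| > 1/3 — true.
(b) river: |A| = 6, |A ∩ B| = 1; needs A ∩ B ≠ ∅ (|A ∩ B| ≥ 1) — true.
(c) inland: |A| = 9, |A ∩ B| = 4; needs |A ∩ B| ≤ |A ∖ B| — true.
(d) urban: |A| = 6, |A ∩ B| = 3; needs |A ∩ B| ≤ 3 — true.

4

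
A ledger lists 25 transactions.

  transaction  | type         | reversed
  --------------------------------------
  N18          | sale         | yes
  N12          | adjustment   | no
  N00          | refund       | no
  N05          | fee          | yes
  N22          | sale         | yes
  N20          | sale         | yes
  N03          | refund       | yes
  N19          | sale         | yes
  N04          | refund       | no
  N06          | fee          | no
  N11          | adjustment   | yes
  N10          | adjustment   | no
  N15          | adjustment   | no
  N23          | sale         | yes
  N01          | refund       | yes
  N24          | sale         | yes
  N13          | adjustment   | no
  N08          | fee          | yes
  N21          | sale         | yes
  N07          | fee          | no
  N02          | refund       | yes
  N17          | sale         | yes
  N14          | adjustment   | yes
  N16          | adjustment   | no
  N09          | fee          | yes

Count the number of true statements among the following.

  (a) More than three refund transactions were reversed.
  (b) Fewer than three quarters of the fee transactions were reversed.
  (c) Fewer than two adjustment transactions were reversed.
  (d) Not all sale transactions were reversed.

1

(a) refund: |A| = 5, |A ∩ B| = 3; needs |A ∩ B| > 3 — false.
(b) fee: |A| = 5, |A ∩ B| = 3; needs |A ∩ B| / |A| < 3/4 — true.
(c) adjustment: |A| = 7, |A ∩ B| = 2; needs |A ∩ B| < 2 — false.
(d) sale: |A| = 8, |A ∩ B| = 8; needs A ⊄ B (|A ∖ B| ≥ 1) — false.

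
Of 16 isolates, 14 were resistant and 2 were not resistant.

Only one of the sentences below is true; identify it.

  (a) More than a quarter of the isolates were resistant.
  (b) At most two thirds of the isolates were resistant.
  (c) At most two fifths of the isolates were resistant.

|A| = 16, |A ∩ B| = 14, |A ∖ B| = 2.
(a) requires |A ∩ B| / |A| > 1/4: true.
(b) requires |A ∩ B| / |A| ≤ 2/3: false.
(c) requires |A ∩ B| / |A| ≤ 2/5: false.

(a)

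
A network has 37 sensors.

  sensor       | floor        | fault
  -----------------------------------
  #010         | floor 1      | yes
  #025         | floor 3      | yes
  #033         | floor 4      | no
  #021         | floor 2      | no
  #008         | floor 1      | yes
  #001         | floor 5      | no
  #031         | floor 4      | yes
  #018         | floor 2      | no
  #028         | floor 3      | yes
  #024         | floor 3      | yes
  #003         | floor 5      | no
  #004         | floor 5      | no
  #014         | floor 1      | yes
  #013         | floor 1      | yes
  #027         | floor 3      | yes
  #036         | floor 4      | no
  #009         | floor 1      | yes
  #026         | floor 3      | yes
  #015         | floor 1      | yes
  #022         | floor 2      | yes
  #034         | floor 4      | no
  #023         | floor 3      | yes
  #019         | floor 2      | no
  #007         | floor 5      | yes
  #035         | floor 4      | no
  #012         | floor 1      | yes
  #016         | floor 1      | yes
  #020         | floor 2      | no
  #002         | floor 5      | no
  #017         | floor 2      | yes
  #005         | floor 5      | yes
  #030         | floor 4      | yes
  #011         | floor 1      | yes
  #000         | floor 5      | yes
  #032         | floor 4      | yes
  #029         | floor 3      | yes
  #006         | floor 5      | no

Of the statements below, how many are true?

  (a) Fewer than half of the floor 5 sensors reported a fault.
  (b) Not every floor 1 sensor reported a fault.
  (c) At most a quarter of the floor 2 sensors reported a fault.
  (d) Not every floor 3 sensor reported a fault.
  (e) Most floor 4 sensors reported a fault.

(a) floor 5: |A| = 8, |A ∩ B| = 3; needs |A ∩ B| < |A ∖ B| — true.
(b) floor 1: |A| = 9, |A ∩ B| = 9; needs A ⊄ B (|A ∖ B| ≥ 1) — false.
(c) floor 2: |A| = 6, |A ∩ B| = 2; needs |A ∩ B| / |A| ≤ 1/4 — false.
(d) floor 3: |A| = 7, |A ∩ B| = 7; needs A ⊄ B (|A ∖ B| ≥ 1) — false.
(e) floor 4: |A| = 7, |A ∩ B| = 3; needs |A ∩ B| > |A ∖ B| — false.

1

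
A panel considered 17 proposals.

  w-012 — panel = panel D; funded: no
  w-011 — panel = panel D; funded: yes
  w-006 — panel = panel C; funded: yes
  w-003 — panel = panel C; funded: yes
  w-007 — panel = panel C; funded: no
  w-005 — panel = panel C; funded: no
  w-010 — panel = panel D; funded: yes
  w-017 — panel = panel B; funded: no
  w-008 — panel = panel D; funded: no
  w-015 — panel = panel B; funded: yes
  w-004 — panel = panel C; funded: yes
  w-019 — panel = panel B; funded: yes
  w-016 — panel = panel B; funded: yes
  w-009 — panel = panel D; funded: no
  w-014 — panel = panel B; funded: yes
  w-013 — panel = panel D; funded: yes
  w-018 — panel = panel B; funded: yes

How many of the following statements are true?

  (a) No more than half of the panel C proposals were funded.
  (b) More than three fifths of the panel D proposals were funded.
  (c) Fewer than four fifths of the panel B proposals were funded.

0

(a) panel C: |A| = 5, |A ∩ B| = 3; needs |A ∩ B| ≤ |A ∖ B| — false.
(b) panel D: |A| = 6, |A ∩ B| = 3; needs |A ∩ B| / |A| > 3/5 — false.
(c) panel B: |A| = 6, |A ∩ B| = 5; needs |A ∩ B| / |A| < 4/5 — false.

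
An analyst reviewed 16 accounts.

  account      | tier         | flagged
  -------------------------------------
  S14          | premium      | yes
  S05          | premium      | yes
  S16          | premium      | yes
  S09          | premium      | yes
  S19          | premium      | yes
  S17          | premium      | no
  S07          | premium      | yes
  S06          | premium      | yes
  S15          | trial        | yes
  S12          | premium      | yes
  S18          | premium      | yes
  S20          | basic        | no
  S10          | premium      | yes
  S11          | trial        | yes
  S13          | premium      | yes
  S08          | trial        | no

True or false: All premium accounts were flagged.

False

The determiner here denotes the relation: A ⊆ B, i.e. every element of A is in B (|A ∖ B| = 0).
A (the restrictor) = {S14, S05, S16, S09, S19, S17, S07, S06, S12, S18, S10, S13}, |A| = 12.
A ∖ B = {S17}, so |A ∖ B| = 1.
So the statement is false.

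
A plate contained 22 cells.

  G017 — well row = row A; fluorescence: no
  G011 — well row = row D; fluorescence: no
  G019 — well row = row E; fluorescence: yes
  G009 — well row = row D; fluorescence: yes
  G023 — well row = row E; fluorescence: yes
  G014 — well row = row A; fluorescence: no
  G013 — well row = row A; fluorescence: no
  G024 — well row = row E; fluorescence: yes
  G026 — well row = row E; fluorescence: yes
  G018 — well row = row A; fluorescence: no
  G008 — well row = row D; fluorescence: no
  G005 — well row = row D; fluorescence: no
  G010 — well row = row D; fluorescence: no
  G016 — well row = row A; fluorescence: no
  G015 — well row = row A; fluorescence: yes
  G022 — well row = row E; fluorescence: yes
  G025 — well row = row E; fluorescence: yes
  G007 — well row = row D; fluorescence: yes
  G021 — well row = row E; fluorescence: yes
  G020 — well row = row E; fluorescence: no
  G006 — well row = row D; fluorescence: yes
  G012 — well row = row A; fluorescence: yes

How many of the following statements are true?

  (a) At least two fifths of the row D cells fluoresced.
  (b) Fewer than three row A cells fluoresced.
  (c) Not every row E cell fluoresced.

(a) row D: |A| = 7, |A ∩ B| = 3; needs |A ∩ B| / |A| ≥ 2/5 — true.
(b) row A: |A| = 7, |A ∩ B| = 2; needs |A ∩ B| < 3 — true.
(c) row E: |A| = 8, |A ∩ B| = 7; needs A ⊄ B (|A ∖ B| ≥ 1) — true.

3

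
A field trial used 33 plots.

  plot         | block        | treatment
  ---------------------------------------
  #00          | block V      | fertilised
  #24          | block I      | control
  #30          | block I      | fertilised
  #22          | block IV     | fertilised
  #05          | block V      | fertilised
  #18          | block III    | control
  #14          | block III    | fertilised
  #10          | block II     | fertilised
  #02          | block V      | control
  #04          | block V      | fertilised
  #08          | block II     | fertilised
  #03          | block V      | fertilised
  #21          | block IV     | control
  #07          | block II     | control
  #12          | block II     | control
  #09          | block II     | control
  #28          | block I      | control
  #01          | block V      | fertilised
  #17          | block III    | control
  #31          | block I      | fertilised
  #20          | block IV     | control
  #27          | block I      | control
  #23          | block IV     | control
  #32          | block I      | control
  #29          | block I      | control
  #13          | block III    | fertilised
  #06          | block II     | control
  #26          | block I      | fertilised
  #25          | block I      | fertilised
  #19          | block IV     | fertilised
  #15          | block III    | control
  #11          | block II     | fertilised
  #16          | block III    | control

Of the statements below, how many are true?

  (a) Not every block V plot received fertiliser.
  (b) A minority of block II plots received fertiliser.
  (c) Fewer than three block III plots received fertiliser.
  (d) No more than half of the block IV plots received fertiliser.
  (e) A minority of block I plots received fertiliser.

(a) block V: |A| = 6, |A ∩ B| = 5; needs A ⊄ B (|A ∖ B| ≥ 1) — true.
(b) block II: |A| = 7, |A ∩ B| = 3; needs |A ∩ B| < |A ∖ B| — true.
(c) block III: |A| = 6, |A ∩ B| = 2; needs |A ∩ B| < 3 — true.
(d) block IV: |A| = 5, |A ∩ B| = 2; needs |A ∩ B| ≤ |A ∖ B| — true.
(e) block I: |A| = 9, |A ∩ B| = 4; needs |A ∩ B| < |A ∖ B| — true.

5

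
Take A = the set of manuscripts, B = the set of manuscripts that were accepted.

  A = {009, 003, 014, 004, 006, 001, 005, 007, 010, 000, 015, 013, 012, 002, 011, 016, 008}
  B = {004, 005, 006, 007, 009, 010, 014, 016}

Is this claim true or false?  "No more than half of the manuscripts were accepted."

True

Truth condition: |A ∩ B| ≤ |A ∖ B|.
|A| = 17, |A ∩ B| = 8, |A ∖ B| = 9.
8 < 9, so the statement is true.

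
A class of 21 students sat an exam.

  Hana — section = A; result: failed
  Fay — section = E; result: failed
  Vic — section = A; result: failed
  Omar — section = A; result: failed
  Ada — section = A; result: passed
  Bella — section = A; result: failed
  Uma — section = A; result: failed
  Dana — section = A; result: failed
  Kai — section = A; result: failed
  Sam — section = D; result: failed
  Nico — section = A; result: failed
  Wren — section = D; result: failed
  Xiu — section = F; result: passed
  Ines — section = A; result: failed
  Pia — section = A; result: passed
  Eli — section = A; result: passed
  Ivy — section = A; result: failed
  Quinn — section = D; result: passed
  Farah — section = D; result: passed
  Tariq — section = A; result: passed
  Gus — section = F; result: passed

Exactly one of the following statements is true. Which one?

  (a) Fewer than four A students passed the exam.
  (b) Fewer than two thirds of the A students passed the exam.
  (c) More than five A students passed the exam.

(b)

|A| = 14, |A ∩ B| = 4, |A ∖ B| = 10.
(a) requires |A ∩ B| < 4: false.
(b) requires |A ∩ B| / |A| < 2/3: true.
(c) requires |A ∩ B| > 5: false.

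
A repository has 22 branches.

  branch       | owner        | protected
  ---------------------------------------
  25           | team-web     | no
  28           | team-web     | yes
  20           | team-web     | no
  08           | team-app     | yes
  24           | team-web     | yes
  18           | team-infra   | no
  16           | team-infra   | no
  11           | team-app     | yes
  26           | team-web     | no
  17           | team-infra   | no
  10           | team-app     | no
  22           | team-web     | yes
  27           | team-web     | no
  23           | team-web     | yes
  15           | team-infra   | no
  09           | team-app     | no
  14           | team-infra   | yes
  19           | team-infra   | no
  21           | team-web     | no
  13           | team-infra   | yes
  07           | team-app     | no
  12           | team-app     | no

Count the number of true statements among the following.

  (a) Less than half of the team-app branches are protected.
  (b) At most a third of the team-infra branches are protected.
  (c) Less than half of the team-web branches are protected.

(a) team-app: |A| = 6, |A ∩ B| = 2; needs |A ∩ B| < |A ∖ B| — true.
(b) team-infra: |A| = 7, |A ∩ B| = 2; needs |A ∩ B| / |A| ≤ 1/3 — true.
(c) team-web: |A| = 9, |A ∩ B| = 4; needs |A ∩ B| < |A ∖ B| — true.

3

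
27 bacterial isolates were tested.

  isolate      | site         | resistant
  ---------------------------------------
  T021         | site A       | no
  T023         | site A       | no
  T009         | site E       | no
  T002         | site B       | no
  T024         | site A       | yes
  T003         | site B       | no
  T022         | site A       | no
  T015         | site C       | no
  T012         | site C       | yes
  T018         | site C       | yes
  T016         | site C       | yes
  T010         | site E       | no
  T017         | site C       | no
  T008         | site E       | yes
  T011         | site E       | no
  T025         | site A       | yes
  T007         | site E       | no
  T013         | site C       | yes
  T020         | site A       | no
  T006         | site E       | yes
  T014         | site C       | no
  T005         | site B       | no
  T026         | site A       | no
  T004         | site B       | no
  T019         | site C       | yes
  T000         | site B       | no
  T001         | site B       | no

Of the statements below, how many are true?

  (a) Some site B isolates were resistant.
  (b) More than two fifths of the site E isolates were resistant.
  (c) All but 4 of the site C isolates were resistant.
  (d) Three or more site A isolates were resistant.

(a) site B: |A| = 6, |A ∩ B| = 0; needs A ∩ B ≠ ∅ (|A ∩ B| ≥ 1) — false.
(b) site E: |A| = 6, |A ∩ B| = 2; needs |A ∩ B| / |A| > 2/5 — false.
(c) site C: |A| = 8, |A ∩ B| = 5; needs |A ∖ B| = 4 — false.
(d) site A: |A| = 7, |A ∩ B| = 2; needs |A ∩ B| ≥ 3 — false.

0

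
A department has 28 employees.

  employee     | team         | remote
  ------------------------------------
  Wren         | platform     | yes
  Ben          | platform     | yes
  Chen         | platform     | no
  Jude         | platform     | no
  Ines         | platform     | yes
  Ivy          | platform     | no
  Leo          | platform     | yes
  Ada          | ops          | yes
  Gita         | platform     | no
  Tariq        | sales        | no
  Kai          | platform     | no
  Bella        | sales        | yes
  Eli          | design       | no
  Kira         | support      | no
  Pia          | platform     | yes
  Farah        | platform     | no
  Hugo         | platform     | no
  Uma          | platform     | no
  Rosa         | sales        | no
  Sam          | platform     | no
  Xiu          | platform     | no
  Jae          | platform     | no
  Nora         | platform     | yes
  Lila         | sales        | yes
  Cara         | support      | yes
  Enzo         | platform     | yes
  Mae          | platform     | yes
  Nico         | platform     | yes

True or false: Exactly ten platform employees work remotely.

False

The determiner here denotes the relation: |A ∩ B| = 10.
|A| = 20, |A ∩ B| = 9, |A ∖ B| = 11.
|A ∩ B| = 9, so the statement is false.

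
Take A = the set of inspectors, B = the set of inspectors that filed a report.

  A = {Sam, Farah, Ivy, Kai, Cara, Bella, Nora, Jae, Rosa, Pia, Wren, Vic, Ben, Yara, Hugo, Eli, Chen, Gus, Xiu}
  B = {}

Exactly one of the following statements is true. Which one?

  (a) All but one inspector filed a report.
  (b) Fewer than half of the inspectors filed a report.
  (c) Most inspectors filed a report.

|A| = 19, |A ∩ B| = 0, |A ∖ B| = 19.
(a) requires |A ∖ B| = 1: false.
(b) requires |A ∩ B| < |A ∖ B|: true.
(c) requires |A ∩ B| > |A ∖ B|: false.

(b)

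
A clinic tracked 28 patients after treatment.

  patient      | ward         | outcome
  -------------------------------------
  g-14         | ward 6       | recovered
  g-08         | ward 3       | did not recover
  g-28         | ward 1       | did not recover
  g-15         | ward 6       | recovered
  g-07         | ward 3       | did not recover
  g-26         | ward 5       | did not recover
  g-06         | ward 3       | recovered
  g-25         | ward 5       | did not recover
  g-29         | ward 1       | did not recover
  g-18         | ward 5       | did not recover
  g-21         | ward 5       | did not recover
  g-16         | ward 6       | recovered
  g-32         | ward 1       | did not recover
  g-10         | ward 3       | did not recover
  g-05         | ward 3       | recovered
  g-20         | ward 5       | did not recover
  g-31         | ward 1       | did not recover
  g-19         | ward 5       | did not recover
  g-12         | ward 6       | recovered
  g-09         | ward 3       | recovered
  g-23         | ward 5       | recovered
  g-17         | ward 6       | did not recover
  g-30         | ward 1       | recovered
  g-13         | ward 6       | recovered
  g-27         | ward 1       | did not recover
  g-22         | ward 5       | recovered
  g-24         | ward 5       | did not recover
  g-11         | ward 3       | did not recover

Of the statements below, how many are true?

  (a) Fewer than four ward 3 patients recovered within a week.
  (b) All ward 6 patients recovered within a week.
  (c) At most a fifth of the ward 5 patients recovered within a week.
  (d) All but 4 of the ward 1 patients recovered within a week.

(a) ward 3: |A| = 7, |A ∩ B| = 3; needs |A ∩ B| < 4 — true.
(b) ward 6: |A| = 6, |A ∩ B| = 5; needs A ⊆ B, i.e. every element of A is in B (|A ∖ B| = 0) — false.
(c) ward 5: |A| = 9, |A ∩ B| = 2; needs |A ∩ B| / |A| ≤ 1/5 — false.
(d) ward 1: |A| = 6, |A ∩ B| = 1; needs |A ∖ B| = 4 — false.

1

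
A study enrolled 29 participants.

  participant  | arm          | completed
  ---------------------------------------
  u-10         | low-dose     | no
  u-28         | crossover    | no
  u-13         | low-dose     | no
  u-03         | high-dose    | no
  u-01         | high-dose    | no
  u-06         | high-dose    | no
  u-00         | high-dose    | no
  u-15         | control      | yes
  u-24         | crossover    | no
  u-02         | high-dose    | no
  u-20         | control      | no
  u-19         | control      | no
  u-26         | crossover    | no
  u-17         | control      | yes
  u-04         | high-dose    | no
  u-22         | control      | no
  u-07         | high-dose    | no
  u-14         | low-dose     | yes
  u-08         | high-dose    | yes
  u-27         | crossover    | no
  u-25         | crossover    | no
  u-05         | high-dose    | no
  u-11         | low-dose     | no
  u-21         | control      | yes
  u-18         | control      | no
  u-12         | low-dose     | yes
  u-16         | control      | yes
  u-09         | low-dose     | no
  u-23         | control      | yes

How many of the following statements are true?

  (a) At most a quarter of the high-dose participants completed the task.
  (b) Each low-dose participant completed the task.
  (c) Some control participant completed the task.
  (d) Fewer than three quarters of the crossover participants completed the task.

(a) high-dose: |A| = 9, |A ∩ B| = 1; needs |A ∩ B| / |A| ≤ 1/4 — true.
(b) low-dose: |A| = 6, |A ∩ B| = 2; needs A ⊆ B, i.e. every element of A is in B (|A ∖ B| = 0) — false.
(c) control: |A| = 9, |A ∩ B| = 5; needs A ∩ B ≠ ∅ (|A ∩ B| ≥ 1) — true.
(d) crossover: |A| = 5, |A ∩ B| = 0; needs |A ∩ B| / |A| < 3/4 — true.

3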